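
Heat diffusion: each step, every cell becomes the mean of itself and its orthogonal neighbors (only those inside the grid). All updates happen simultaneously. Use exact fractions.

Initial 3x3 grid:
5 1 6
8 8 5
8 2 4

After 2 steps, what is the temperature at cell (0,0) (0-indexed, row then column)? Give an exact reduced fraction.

Step 1: cell (0,0) = 14/3
Step 2: cell (0,0) = 203/36
Full grid after step 2:
  203/36 277/60 59/12
  1363/240 283/50 1093/240
  25/4 599/120 179/36

Answer: 203/36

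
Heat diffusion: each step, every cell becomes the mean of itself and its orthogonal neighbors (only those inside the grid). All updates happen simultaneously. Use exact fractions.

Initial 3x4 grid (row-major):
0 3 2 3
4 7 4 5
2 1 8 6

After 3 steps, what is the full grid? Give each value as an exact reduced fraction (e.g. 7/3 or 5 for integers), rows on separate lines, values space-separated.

Answer: 6353/2160 1213/360 523/144 4351/1080
9433/2880 2161/600 5249/1200 6443/1440
3649/1080 5887/1440 1331/288 10967/2160

Derivation:
After step 1:
  7/3 3 3 10/3
  13/4 19/5 26/5 9/2
  7/3 9/2 19/4 19/3
After step 2:
  103/36 91/30 109/30 65/18
  703/240 79/20 17/4 581/120
  121/36 923/240 1247/240 187/36
After step 3:
  6353/2160 1213/360 523/144 4351/1080
  9433/2880 2161/600 5249/1200 6443/1440
  3649/1080 5887/1440 1331/288 10967/2160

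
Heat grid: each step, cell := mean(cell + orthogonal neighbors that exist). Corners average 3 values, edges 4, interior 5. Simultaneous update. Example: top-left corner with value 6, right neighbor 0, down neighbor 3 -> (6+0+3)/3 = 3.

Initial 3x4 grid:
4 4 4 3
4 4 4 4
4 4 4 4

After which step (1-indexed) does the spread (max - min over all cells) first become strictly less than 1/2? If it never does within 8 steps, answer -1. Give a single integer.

Answer: 1

Derivation:
Step 1: max=4, min=11/3, spread=1/3
  -> spread < 1/2 first at step 1
Step 2: max=4, min=67/18, spread=5/18
Step 3: max=4, min=823/216, spread=41/216
Step 4: max=4, min=99463/25920, spread=4217/25920
Step 5: max=28721/7200, min=6011651/1555200, spread=38417/311040
Step 6: max=573403/144000, min=362047789/93312000, spread=1903471/18662400
Step 7: max=17164241/4320000, min=21793890911/5598720000, spread=18038617/223948800
Step 8: max=1542273241/388800000, min=1310424617149/335923200000, spread=883978523/13436928000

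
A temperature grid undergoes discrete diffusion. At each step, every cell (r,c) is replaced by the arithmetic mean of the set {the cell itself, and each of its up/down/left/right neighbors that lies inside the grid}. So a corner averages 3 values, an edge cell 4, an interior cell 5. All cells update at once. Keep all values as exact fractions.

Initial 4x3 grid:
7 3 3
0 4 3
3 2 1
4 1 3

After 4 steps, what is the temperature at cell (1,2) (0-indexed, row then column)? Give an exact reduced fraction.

Step 1: cell (1,2) = 11/4
Step 2: cell (1,2) = 13/5
Step 3: cell (1,2) = 1117/400
Step 4: cell (1,2) = 49421/18000
Full grid after step 4:
  417037/129600 2692403/864000 14681/4800
  632927/216000 1042627/360000 49421/18000
  572107/216000 225013/90000 132433/54000
  79253/32400 1021399/432000 147331/64800

Answer: 49421/18000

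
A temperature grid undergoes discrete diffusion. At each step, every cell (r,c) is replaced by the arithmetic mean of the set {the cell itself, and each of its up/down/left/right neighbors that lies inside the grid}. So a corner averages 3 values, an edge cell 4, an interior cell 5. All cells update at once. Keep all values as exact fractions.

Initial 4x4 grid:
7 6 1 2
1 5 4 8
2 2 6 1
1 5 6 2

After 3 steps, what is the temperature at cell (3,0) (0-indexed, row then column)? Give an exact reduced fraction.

Step 1: cell (3,0) = 8/3
Step 2: cell (3,0) = 23/9
Step 3: cell (3,0) = 667/216
Full grid after step 3:
  8521/2160 15077/3600 14021/3600 1061/270
  26869/7200 4499/1200 1543/375 13691/3600
  21949/7200 11093/3000 7561/2000 4841/1200
  667/216 23989/7200 9487/2400 917/240

Answer: 667/216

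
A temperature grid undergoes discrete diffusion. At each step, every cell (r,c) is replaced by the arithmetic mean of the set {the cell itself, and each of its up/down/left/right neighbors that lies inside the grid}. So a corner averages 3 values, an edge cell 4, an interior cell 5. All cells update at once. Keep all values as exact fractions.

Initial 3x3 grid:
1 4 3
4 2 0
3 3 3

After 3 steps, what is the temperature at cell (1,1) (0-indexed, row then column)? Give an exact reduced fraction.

Step 1: cell (1,1) = 13/5
Step 2: cell (1,1) = 247/100
Step 3: cell (1,1) = 15409/6000
Full grid after step 3:
  122/45 18041/7200 2563/1080
  19541/7200 15409/6000 2077/900
  6041/2160 36907/14400 1717/720

Answer: 15409/6000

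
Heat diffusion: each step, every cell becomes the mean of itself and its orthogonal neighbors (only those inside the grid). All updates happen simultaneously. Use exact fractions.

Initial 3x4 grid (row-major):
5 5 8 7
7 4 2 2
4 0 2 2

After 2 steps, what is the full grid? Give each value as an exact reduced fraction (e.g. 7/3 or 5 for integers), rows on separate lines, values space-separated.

After step 1:
  17/3 11/2 11/2 17/3
  5 18/5 18/5 13/4
  11/3 5/2 3/2 2
After step 2:
  97/18 76/15 76/15 173/36
  269/60 101/25 349/100 871/240
  67/18 169/60 12/5 9/4

Answer: 97/18 76/15 76/15 173/36
269/60 101/25 349/100 871/240
67/18 169/60 12/5 9/4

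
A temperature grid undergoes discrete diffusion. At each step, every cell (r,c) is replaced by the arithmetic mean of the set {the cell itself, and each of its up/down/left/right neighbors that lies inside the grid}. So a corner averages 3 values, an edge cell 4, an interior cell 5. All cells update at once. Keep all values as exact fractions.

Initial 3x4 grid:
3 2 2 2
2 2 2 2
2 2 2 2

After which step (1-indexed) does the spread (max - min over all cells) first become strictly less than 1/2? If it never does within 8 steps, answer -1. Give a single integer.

Answer: 1

Derivation:
Step 1: max=7/3, min=2, spread=1/3
  -> spread < 1/2 first at step 1
Step 2: max=41/18, min=2, spread=5/18
Step 3: max=473/216, min=2, spread=41/216
Step 4: max=56057/25920, min=2, spread=4217/25920
Step 5: max=3319549/1555200, min=14479/7200, spread=38417/311040
Step 6: max=197824211/93312000, min=290597/144000, spread=1903471/18662400
Step 7: max=11798429089/5598720000, min=8755759/4320000, spread=18038617/223948800
Step 8: max=705114582851/335923200000, min=790526759/388800000, spread=883978523/13436928000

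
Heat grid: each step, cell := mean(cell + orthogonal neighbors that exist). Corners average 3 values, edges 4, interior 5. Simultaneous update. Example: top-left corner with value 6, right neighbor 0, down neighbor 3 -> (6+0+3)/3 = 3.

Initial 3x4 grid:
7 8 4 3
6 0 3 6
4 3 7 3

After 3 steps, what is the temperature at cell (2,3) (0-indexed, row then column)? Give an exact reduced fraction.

Step 1: cell (2,3) = 16/3
Step 2: cell (2,3) = 157/36
Step 3: cell (2,3) = 1861/432
Full grid after step 3:
  367/72 2267/480 6373/1440 233/54
  13217/2880 331/75 2533/600 12211/2880
  1855/432 2933/720 373/90 1861/432

Answer: 1861/432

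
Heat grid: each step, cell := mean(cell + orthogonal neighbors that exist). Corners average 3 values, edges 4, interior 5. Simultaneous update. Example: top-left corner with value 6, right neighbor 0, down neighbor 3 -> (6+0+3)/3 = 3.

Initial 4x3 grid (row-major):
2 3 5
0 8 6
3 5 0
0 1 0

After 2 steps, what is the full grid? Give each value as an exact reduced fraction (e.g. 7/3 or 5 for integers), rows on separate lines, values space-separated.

Answer: 113/36 457/120 167/36
679/240 203/50 497/120
599/240 281/100 337/120
29/18 197/120 55/36

Derivation:
After step 1:
  5/3 9/2 14/3
  13/4 22/5 19/4
  2 17/5 11/4
  4/3 3/2 1/3
After step 2:
  113/36 457/120 167/36
  679/240 203/50 497/120
  599/240 281/100 337/120
  29/18 197/120 55/36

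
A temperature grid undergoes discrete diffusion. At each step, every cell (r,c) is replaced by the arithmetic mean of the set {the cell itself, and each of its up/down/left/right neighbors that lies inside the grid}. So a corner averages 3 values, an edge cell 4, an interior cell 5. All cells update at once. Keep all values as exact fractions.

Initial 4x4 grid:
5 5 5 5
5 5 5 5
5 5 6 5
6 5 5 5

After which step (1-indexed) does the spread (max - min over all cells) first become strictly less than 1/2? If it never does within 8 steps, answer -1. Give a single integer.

Step 1: max=16/3, min=5, spread=1/3
  -> spread < 1/2 first at step 1
Step 2: max=95/18, min=5, spread=5/18
Step 3: max=11327/2160, min=241/48, spread=241/1080
Step 4: max=337949/64800, min=60499/12000, spread=3517/20250
Step 5: max=10111079/1944000, min=364291/72000, spread=137611/972000
Step 6: max=60484573/11664000, min=730021/144000, spread=169109/1458000
Step 7: max=9055620827/1749600000, min=1645709843/324000000, spread=421969187/4374000000
Step 8: max=271177168889/52488000000, min=49445627243/9720000000, spread=5213477221/65610000000

Answer: 1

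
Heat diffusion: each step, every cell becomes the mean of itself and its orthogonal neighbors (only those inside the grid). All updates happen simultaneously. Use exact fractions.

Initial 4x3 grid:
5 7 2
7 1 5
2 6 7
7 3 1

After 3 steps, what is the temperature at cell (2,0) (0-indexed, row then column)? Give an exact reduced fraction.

Answer: 2249/480

Derivation:
Step 1: cell (2,0) = 11/2
Step 2: cell (2,0) = 341/80
Step 3: cell (2,0) = 2249/480
Full grid after step 3:
  2663/540 4249/960 9817/2160
  6523/1440 941/200 751/180
  2249/480 314/75 3151/720
  511/120 12553/2880 8743/2160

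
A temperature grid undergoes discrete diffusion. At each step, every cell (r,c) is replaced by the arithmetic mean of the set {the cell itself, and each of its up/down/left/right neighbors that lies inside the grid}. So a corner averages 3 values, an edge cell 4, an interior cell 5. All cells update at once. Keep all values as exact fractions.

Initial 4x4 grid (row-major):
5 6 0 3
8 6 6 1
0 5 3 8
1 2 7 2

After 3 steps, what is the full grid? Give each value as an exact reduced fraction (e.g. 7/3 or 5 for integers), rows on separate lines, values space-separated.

After step 1:
  19/3 17/4 15/4 4/3
  19/4 31/5 16/5 9/2
  7/2 16/5 29/5 7/2
  1 15/4 7/2 17/3
After step 2:
  46/9 77/15 47/15 115/36
  1247/240 108/25 469/100 47/15
  249/80 449/100 96/25 73/15
  11/4 229/80 1123/240 38/9
After step 3:
  11117/2160 1991/450 1817/450 1703/540
  31931/7200 5719/1200 1147/300 1787/450
  9329/2400 149/40 27079/6000 1807/450
  349/120 8869/2400 28087/7200 9913/2160

Answer: 11117/2160 1991/450 1817/450 1703/540
31931/7200 5719/1200 1147/300 1787/450
9329/2400 149/40 27079/6000 1807/450
349/120 8869/2400 28087/7200 9913/2160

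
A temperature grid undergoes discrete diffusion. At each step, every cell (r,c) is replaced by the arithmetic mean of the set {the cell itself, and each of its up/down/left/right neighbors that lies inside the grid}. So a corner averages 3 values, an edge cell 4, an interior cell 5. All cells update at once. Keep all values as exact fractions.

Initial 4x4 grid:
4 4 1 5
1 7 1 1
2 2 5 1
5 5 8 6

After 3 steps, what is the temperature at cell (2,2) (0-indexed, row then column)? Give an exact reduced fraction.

Answer: 7473/2000

Derivation:
Step 1: cell (2,2) = 17/5
Step 2: cell (2,2) = 397/100
Step 3: cell (2,2) = 7473/2000
Full grid after step 3:
  155/48 7949/2400 20519/7200 289/108
  1359/400 6471/2000 2401/750 20249/7200
  4201/1200 487/125 7473/2000 8867/2400
  731/180 5131/1200 1837/400 347/80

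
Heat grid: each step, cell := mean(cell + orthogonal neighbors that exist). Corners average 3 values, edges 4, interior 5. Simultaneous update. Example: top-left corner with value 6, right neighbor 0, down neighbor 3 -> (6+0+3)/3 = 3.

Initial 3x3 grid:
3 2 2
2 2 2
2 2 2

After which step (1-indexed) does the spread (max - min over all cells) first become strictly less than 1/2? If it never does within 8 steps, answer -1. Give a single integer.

Answer: 1

Derivation:
Step 1: max=7/3, min=2, spread=1/3
  -> spread < 1/2 first at step 1
Step 2: max=41/18, min=2, spread=5/18
Step 3: max=473/216, min=2, spread=41/216
Step 4: max=28051/12960, min=731/360, spread=347/2592
Step 5: max=1662137/777600, min=7357/3600, spread=2921/31104
Step 6: max=99140539/46656000, min=889483/432000, spread=24611/373248
Step 7: max=5917442033/2799360000, min=20096741/9720000, spread=207329/4478976
Step 8: max=353953152451/167961600000, min=1075601599/518400000, spread=1746635/53747712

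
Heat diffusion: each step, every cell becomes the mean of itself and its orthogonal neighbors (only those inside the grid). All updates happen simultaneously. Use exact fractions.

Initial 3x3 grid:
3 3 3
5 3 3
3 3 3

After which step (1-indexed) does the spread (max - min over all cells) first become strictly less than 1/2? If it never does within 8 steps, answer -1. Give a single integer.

Answer: 3

Derivation:
Step 1: max=11/3, min=3, spread=2/3
Step 2: max=427/120, min=3, spread=67/120
Step 3: max=3677/1080, min=307/100, spread=1807/5400
  -> spread < 1/2 first at step 3
Step 4: max=1453963/432000, min=8461/2700, spread=33401/144000
Step 5: max=12893933/3888000, min=853391/270000, spread=3025513/19440000
Step 6: max=5130526867/1555200000, min=45955949/14400000, spread=53531/497664
Step 7: max=305968925849/93312000000, min=12455116051/3888000000, spread=450953/5971968
Step 8: max=18305063560603/5598720000000, min=1500688610519/466560000000, spread=3799043/71663616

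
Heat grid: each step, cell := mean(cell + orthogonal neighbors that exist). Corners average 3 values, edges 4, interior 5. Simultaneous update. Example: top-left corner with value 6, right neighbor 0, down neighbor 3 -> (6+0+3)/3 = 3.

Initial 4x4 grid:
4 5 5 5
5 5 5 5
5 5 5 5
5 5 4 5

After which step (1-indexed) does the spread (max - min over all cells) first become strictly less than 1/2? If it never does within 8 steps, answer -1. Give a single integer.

Step 1: max=5, min=14/3, spread=1/3
  -> spread < 1/2 first at step 1
Step 2: max=5, min=85/18, spread=5/18
Step 3: max=239/48, min=5189/1080, spread=377/2160
Step 4: max=11899/2400, min=31357/6480, spread=7703/64800
Step 5: max=1067699/216000, min=4721357/972000, spread=166577/1944000
Step 6: max=31946929/6480000, min=142029653/29160000, spread=692611/11664000
Step 7: max=21260399/4320000, min=4266567719/874800000, spread=77326157/1749600000
Step 8: max=28660511897/5832000000, min=213473267041/43740000000, spread=2961144373/87480000000

Answer: 1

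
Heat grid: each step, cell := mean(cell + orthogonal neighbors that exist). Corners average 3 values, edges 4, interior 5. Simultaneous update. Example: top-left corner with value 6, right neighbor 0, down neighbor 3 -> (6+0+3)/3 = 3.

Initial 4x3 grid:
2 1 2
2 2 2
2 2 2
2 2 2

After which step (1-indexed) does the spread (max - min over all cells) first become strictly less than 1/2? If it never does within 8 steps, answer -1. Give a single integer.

Step 1: max=2, min=5/3, spread=1/3
  -> spread < 1/2 first at step 1
Step 2: max=2, min=413/240, spread=67/240
Step 3: max=2, min=3883/2160, spread=437/2160
Step 4: max=1991/1000, min=1570469/864000, spread=29951/172800
Step 5: max=6671/3375, min=14336179/7776000, spread=206761/1555200
Step 6: max=10634329/5400000, min=5764604429/3110400000, spread=14430763/124416000
Step 7: max=846347273/432000000, min=348140258311/186624000000, spread=139854109/1492992000
Step 8: max=75908771023/38880000000, min=20972408109749/11197440000000, spread=7114543559/89579520000

Answer: 1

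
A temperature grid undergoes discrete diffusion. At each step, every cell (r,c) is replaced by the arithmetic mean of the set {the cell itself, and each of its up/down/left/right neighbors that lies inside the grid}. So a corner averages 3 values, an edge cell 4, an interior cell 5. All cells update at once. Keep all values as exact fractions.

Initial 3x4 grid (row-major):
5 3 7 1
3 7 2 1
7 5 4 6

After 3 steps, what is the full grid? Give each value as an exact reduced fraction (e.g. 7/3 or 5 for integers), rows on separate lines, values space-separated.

Answer: 1949/432 32347/7200 8789/2400 2459/720
35707/7200 26431/6000 24511/6000 24067/7200
353/72 5887/1200 1837/450 4061/1080

Derivation:
After step 1:
  11/3 11/2 13/4 3
  11/2 4 21/5 5/2
  5 23/4 17/4 11/3
After step 2:
  44/9 197/48 319/80 35/12
  109/24 499/100 91/25 401/120
  65/12 19/4 67/15 125/36
After step 3:
  1949/432 32347/7200 8789/2400 2459/720
  35707/7200 26431/6000 24511/6000 24067/7200
  353/72 5887/1200 1837/450 4061/1080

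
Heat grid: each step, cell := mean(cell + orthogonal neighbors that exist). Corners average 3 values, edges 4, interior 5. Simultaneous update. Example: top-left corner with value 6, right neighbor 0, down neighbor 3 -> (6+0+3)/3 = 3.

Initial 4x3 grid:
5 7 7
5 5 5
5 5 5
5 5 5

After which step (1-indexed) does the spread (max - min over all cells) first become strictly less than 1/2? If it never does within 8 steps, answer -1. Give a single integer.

Step 1: max=19/3, min=5, spread=4/3
Step 2: max=107/18, min=5, spread=17/18
Step 3: max=6247/1080, min=5, spread=847/1080
Step 4: max=91631/16200, min=1133/225, spread=2011/3240
Step 5: max=10850783/1944000, min=273713/54000, spread=199423/388800
Step 6: max=644104867/116640000, min=5515249/1080000, spread=1938319/4665600
  -> spread < 1/2 first at step 6
Step 7: max=38353677053/6998400000, min=499444199/97200000, spread=95747789/279936000
Step 8: max=2287089255127/419904000000, min=30133143941/5832000000, spread=940023131/3359232000

Answer: 6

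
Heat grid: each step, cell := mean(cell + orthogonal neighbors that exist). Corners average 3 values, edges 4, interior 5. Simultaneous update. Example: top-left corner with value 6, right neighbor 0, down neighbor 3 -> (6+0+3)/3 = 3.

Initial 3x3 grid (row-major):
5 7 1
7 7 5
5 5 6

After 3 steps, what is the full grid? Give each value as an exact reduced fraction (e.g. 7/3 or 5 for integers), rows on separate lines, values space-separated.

Answer: 3113/540 19331/3600 11027/2160
869/150 16769/3000 74399/14400
12667/2160 26833/4800 5821/1080

Derivation:
After step 1:
  19/3 5 13/3
  6 31/5 19/4
  17/3 23/4 16/3
After step 2:
  52/9 82/15 169/36
  121/20 277/50 1237/240
  209/36 459/80 95/18
After step 3:
  3113/540 19331/3600 11027/2160
  869/150 16769/3000 74399/14400
  12667/2160 26833/4800 5821/1080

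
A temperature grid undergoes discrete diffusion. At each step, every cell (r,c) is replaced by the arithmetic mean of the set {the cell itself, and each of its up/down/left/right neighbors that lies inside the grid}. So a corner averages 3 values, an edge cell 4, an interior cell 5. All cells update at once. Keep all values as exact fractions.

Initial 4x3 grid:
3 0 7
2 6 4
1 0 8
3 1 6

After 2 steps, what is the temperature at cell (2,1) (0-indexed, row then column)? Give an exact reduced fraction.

Answer: 141/50

Derivation:
Step 1: cell (2,1) = 16/5
Step 2: cell (2,1) = 141/50
Full grid after step 2:
  26/9 44/15 167/36
  257/120 377/100 1009/240
  281/120 141/50 379/80
  17/9 371/120 4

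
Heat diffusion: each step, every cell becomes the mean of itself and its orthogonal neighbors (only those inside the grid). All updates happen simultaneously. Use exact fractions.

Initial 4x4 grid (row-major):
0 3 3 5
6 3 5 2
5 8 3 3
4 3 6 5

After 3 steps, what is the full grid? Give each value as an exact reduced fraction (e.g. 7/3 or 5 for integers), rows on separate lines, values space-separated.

Answer: 259/72 2669/800 26357/7200 7397/2160
9187/2400 4163/1000 22151/6000 13891/3600
3761/800 8663/2000 13349/3000 14063/3600
1111/240 1451/300 1951/450 937/216

Derivation:
After step 1:
  3 9/4 4 10/3
  7/2 5 16/5 15/4
  23/4 22/5 5 13/4
  4 21/4 17/4 14/3
After step 2:
  35/12 57/16 767/240 133/36
  69/16 367/100 419/100 203/60
  353/80 127/25 201/50 25/6
  5 179/40 115/24 73/18
After step 3:
  259/72 2669/800 26357/7200 7397/2160
  9187/2400 4163/1000 22151/6000 13891/3600
  3761/800 8663/2000 13349/3000 14063/3600
  1111/240 1451/300 1951/450 937/216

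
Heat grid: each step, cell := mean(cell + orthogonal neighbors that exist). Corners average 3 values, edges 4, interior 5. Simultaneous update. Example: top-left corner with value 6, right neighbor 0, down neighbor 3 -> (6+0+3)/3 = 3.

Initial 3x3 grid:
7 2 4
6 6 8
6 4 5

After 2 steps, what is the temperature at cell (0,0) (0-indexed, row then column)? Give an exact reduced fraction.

Step 1: cell (0,0) = 5
Step 2: cell (0,0) = 16/3
Full grid after step 2:
  16/3 1177/240 91/18
  1307/240 136/25 1277/240
  101/18 429/80 50/9

Answer: 16/3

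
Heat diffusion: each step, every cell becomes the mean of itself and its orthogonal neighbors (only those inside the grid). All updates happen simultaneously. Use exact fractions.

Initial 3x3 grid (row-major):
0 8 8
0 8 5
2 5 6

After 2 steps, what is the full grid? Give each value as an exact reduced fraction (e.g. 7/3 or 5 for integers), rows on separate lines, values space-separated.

After step 1:
  8/3 6 7
  5/2 26/5 27/4
  7/3 21/4 16/3
After step 2:
  67/18 313/60 79/12
  127/40 257/50 1457/240
  121/36 1087/240 52/9

Answer: 67/18 313/60 79/12
127/40 257/50 1457/240
121/36 1087/240 52/9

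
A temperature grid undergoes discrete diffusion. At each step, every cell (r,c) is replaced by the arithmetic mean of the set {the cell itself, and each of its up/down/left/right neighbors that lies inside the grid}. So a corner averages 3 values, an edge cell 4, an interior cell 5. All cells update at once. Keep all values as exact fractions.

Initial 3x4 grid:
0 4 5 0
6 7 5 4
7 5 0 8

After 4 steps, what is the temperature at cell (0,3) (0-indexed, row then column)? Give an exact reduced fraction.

Answer: 167689/43200

Derivation:
Step 1: cell (0,3) = 3
Step 2: cell (0,3) = 43/12
Step 3: cell (0,3) = 2669/720
Step 4: cell (0,3) = 167689/43200
Full grid after step 4:
  142963/32400 460531/108000 143507/36000 167689/43200
  31831/6750 812081/180000 511229/120000 1157021/288000
  105967/21600 344729/72000 106463/24000 61013/14400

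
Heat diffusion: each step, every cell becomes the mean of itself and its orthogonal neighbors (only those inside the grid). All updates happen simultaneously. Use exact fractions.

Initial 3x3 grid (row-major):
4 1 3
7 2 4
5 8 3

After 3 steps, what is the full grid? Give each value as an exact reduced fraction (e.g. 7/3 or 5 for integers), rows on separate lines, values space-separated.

After step 1:
  4 5/2 8/3
  9/2 22/5 3
  20/3 9/2 5
After step 2:
  11/3 407/120 49/18
  587/120 189/50 113/30
  47/9 617/120 25/6
After step 3:
  239/60 24409/7200 3557/1080
  31609/7200 12583/3000 812/225
  1373/270 32959/7200 523/120

Answer: 239/60 24409/7200 3557/1080
31609/7200 12583/3000 812/225
1373/270 32959/7200 523/120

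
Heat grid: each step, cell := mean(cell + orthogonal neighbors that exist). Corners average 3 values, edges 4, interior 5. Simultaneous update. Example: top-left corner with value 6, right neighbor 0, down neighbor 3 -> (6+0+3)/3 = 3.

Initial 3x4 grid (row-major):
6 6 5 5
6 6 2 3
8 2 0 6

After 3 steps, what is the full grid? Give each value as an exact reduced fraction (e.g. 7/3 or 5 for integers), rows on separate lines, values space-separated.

After step 1:
  6 23/4 9/2 13/3
  13/2 22/5 16/5 4
  16/3 4 5/2 3
After step 2:
  73/12 413/80 1067/240 77/18
  667/120 477/100 93/25 109/30
  95/18 487/120 127/40 19/6
After step 3:
  4033/720 12277/2400 31691/7200 8897/2160
  39041/7200 27923/6000 23693/6000 6659/1800
  2681/540 15553/3600 353/100 133/40

Answer: 4033/720 12277/2400 31691/7200 8897/2160
39041/7200 27923/6000 23693/6000 6659/1800
2681/540 15553/3600 353/100 133/40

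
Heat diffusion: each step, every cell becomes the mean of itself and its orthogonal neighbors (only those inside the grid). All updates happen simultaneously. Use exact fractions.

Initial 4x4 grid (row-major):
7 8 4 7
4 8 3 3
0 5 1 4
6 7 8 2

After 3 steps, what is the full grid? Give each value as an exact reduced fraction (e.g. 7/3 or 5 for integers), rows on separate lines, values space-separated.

After step 1:
  19/3 27/4 11/2 14/3
  19/4 28/5 19/5 17/4
  15/4 21/5 21/5 5/2
  13/3 13/2 9/2 14/3
After step 2:
  107/18 1451/240 1243/240 173/36
  613/120 251/50 467/100 913/240
  511/120 97/20 96/25 937/240
  175/36 293/60 149/30 35/9
After step 3:
  12311/2160 39941/7200 37261/7200 1241/270
  9149/1800 30833/6000 3377/750 30931/7200
  1717/360 13711/3000 26677/6000 27787/7200
  5041/1080 3521/720 15821/3600 9187/2160

Answer: 12311/2160 39941/7200 37261/7200 1241/270
9149/1800 30833/6000 3377/750 30931/7200
1717/360 13711/3000 26677/6000 27787/7200
5041/1080 3521/720 15821/3600 9187/2160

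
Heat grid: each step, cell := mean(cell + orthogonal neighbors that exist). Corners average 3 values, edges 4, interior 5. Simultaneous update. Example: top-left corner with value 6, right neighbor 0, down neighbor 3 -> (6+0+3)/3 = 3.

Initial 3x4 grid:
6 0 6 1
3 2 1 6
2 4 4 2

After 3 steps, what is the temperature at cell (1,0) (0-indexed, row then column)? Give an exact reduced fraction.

Step 1: cell (1,0) = 13/4
Step 2: cell (1,0) = 45/16
Step 3: cell (1,0) = 14707/4800
Full grid after step 3:
  139/48 1859/600 10429/3600 901/270
  14707/4800 2769/1000 19409/6000 22133/7200
  103/36 7361/2400 7061/2400 2431/720

Answer: 14707/4800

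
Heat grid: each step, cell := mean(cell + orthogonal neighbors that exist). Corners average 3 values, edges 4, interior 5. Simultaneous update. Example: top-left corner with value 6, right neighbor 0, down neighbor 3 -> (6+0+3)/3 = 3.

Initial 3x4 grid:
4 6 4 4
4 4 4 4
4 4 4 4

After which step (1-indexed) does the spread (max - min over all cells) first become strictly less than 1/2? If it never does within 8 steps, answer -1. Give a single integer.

Answer: 3

Derivation:
Step 1: max=14/3, min=4, spread=2/3
Step 2: max=271/60, min=4, spread=31/60
Step 3: max=2371/540, min=4, spread=211/540
  -> spread < 1/2 first at step 3
Step 4: max=232897/54000, min=3647/900, spread=14077/54000
Step 5: max=2084407/486000, min=219683/54000, spread=5363/24300
Step 6: max=62060809/14580000, min=122869/30000, spread=93859/583200
Step 7: max=3709474481/874800000, min=199736467/48600000, spread=4568723/34992000
Step 8: max=221732435629/52488000000, min=6013618889/1458000000, spread=8387449/83980800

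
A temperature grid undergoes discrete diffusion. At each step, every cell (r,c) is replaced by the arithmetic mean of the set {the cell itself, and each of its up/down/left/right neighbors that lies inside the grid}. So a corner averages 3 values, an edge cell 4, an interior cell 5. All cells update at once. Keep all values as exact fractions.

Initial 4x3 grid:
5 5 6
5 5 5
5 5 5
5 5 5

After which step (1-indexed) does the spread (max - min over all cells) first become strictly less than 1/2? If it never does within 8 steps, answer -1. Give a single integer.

Answer: 1

Derivation:
Step 1: max=16/3, min=5, spread=1/3
  -> spread < 1/2 first at step 1
Step 2: max=95/18, min=5, spread=5/18
Step 3: max=1121/216, min=5, spread=41/216
Step 4: max=133817/25920, min=5, spread=4217/25920
Step 5: max=7985149/1555200, min=36079/7200, spread=38417/311040
Step 6: max=477760211/93312000, min=722597/144000, spread=1903471/18662400
Step 7: max=28594589089/5598720000, min=21715759/4320000, spread=18038617/223948800
Step 8: max=1712884182851/335923200000, min=1956926759/388800000, spread=883978523/13436928000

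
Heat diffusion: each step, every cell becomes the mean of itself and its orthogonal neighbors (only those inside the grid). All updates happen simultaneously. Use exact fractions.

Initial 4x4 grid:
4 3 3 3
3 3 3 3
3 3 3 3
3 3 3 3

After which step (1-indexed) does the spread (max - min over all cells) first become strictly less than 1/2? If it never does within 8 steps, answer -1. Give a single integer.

Answer: 1

Derivation:
Step 1: max=10/3, min=3, spread=1/3
  -> spread < 1/2 first at step 1
Step 2: max=59/18, min=3, spread=5/18
Step 3: max=689/216, min=3, spread=41/216
Step 4: max=20483/6480, min=3, spread=1043/6480
Step 5: max=608753/194400, min=3, spread=25553/194400
Step 6: max=18167459/5832000, min=54079/18000, spread=645863/5832000
Step 7: max=542521691/174960000, min=360971/120000, spread=16225973/174960000
Step 8: max=16223877983/5248800000, min=162701/54000, spread=409340783/5248800000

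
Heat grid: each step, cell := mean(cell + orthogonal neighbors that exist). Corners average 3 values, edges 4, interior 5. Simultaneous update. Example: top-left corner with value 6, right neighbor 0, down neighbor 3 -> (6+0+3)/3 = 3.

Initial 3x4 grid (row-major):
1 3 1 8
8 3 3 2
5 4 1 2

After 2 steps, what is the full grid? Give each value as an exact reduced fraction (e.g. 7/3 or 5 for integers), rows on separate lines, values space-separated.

Answer: 41/12 279/80 137/48 67/18
1087/240 157/50 81/25 133/48
79/18 937/240 113/48 95/36

Derivation:
After step 1:
  4 2 15/4 11/3
  17/4 21/5 2 15/4
  17/3 13/4 5/2 5/3
After step 2:
  41/12 279/80 137/48 67/18
  1087/240 157/50 81/25 133/48
  79/18 937/240 113/48 95/36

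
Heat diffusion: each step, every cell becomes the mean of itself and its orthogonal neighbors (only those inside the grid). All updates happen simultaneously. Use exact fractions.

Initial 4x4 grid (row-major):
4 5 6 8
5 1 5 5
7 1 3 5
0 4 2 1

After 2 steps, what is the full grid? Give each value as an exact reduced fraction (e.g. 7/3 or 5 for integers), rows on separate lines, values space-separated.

Answer: 155/36 271/60 61/12 217/36
467/120 377/100 447/100 235/48
431/120 74/25 82/25 907/240
26/9 667/240 607/240 26/9

Derivation:
After step 1:
  14/3 4 6 19/3
  17/4 17/5 4 23/4
  13/4 16/5 16/5 7/2
  11/3 7/4 5/2 8/3
After step 2:
  155/36 271/60 61/12 217/36
  467/120 377/100 447/100 235/48
  431/120 74/25 82/25 907/240
  26/9 667/240 607/240 26/9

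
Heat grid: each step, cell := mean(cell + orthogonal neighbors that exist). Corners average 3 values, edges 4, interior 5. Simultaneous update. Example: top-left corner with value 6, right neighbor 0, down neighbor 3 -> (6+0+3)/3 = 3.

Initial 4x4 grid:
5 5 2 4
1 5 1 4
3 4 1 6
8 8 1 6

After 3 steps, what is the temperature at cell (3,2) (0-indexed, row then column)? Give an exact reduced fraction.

Answer: 30089/7200

Derivation:
Step 1: cell (3,2) = 4
Step 2: cell (3,2) = 971/240
Step 3: cell (3,2) = 30089/7200
Full grid after step 3:
  7867/2160 1021/288 23789/7200 7301/2160
  1391/360 21061/6000 20267/6000 12247/3600
  1543/360 24461/6000 21827/6000 13447/3600
  10547/2160 6493/1440 30089/7200 8621/2160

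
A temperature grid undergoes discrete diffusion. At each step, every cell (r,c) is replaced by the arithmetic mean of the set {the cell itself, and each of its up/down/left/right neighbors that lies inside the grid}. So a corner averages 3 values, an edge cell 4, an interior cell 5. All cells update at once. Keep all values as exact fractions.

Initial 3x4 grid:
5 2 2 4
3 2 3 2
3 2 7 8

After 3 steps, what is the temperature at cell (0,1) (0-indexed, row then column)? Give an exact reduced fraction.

Step 1: cell (0,1) = 11/4
Step 2: cell (0,1) = 337/120
Step 3: cell (0,1) = 10603/3600
Full grid after step 3:
  6359/2160 10603/3600 11153/3600 7207/2160
  4873/1600 6261/2000 21203/6000 56377/14400
  6799/2160 12503/3600 14603/3600 9547/2160

Answer: 10603/3600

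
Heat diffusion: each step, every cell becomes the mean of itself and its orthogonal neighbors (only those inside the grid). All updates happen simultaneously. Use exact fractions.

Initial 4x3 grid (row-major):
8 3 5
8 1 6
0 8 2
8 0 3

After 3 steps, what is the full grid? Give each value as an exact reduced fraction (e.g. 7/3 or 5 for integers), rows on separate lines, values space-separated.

Answer: 5581/1080 21691/4800 4961/1080
32489/7200 9419/2000 28039/7200
32899/7200 21707/6000 28549/7200
1993/540 56143/14400 1723/540

Derivation:
After step 1:
  19/3 17/4 14/3
  17/4 26/5 7/2
  6 11/5 19/4
  8/3 19/4 5/3
After step 2:
  89/18 409/80 149/36
  1307/240 97/25 1087/240
  907/240 229/50 727/240
  161/36 677/240 67/18
After step 3:
  5581/1080 21691/4800 4961/1080
  32489/7200 9419/2000 28039/7200
  32899/7200 21707/6000 28549/7200
  1993/540 56143/14400 1723/540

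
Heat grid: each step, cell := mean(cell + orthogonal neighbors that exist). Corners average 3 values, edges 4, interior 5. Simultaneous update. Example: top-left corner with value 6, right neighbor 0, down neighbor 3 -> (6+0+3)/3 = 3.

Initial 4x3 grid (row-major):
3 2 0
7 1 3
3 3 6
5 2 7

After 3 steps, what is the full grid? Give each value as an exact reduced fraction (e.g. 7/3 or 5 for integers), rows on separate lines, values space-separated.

After step 1:
  4 3/2 5/3
  7/2 16/5 5/2
  9/2 3 19/4
  10/3 17/4 5
After step 2:
  3 311/120 17/9
  19/5 137/50 727/240
  43/12 197/50 61/16
  145/36 187/48 14/3
After step 3:
  1127/360 18397/7200 5407/2160
  3937/1200 19321/6000 20647/7200
  1727/450 10783/3000 9269/2400
  1657/432 59509/14400 33/8

Answer: 1127/360 18397/7200 5407/2160
3937/1200 19321/6000 20647/7200
1727/450 10783/3000 9269/2400
1657/432 59509/14400 33/8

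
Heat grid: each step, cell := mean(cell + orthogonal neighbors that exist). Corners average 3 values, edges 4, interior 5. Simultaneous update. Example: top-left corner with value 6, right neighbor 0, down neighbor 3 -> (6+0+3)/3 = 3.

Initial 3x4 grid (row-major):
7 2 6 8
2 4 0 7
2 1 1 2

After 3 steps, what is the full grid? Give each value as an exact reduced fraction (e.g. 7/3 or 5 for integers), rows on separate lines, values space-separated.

Answer: 3719/1080 28129/7200 3281/800 217/45
44743/14400 8401/3000 5393/1500 55513/14400
4903/2160 8777/3600 4451/1800 7121/2160

Derivation:
After step 1:
  11/3 19/4 4 7
  15/4 9/5 18/5 17/4
  5/3 2 1 10/3
After step 2:
  73/18 853/240 387/80 61/12
  653/240 159/50 293/100 1091/240
  89/36 97/60 149/60 103/36
After step 3:
  3719/1080 28129/7200 3281/800 217/45
  44743/14400 8401/3000 5393/1500 55513/14400
  4903/2160 8777/3600 4451/1800 7121/2160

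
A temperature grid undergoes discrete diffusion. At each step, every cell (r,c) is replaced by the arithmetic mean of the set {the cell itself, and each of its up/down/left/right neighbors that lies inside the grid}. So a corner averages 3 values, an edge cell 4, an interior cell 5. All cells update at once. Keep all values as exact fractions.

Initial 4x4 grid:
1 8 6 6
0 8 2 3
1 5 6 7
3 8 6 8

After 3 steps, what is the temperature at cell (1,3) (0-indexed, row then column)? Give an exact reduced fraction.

Answer: 519/100

Derivation:
Step 1: cell (1,3) = 9/2
Step 2: cell (1,3) = 41/8
Step 3: cell (1,3) = 519/100
Full grid after step 3:
  77/20 3693/800 3997/800 247/48
  3023/800 552/125 10339/2000 519/100
  9133/2400 9677/2000 136/25 871/150
  3127/720 3037/600 3619/600 1111/180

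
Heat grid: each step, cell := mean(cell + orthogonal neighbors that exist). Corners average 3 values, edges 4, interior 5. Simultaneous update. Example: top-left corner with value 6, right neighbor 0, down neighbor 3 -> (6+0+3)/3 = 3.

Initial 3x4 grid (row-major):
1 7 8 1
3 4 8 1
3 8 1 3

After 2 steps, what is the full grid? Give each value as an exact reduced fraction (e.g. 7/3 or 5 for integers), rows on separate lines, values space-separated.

Answer: 137/36 31/6 281/60 151/36
205/48 443/100 493/100 253/80
137/36 59/12 113/30 119/36

Derivation:
After step 1:
  11/3 5 6 10/3
  11/4 6 22/5 13/4
  14/3 4 5 5/3
After step 2:
  137/36 31/6 281/60 151/36
  205/48 443/100 493/100 253/80
  137/36 59/12 113/30 119/36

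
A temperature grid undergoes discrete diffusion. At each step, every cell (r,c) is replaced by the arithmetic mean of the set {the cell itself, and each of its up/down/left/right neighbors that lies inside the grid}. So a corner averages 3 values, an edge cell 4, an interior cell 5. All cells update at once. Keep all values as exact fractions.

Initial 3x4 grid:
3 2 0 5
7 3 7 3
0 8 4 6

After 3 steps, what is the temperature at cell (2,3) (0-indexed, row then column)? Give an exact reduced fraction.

Answer: 9809/2160

Derivation:
Step 1: cell (2,3) = 13/3
Step 2: cell (2,3) = 95/18
Step 3: cell (2,3) = 9809/2160
Full grid after step 3:
  2693/720 663/200 854/225 7639/2160
  18067/4800 8623/2000 7823/2000 21307/4800
  1081/240 641/150 8807/1800 9809/2160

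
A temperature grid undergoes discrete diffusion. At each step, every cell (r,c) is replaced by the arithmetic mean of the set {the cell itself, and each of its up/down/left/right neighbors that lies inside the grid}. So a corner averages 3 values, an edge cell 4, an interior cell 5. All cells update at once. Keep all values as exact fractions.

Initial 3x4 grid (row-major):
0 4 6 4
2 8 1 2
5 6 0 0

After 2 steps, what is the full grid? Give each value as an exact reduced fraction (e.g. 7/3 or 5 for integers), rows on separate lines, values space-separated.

Answer: 41/12 289/80 313/80 19/6
857/240 103/25 297/100 589/240
77/18 451/120 317/120 25/18

Derivation:
After step 1:
  2 9/2 15/4 4
  15/4 21/5 17/5 7/4
  13/3 19/4 7/4 2/3
After step 2:
  41/12 289/80 313/80 19/6
  857/240 103/25 297/100 589/240
  77/18 451/120 317/120 25/18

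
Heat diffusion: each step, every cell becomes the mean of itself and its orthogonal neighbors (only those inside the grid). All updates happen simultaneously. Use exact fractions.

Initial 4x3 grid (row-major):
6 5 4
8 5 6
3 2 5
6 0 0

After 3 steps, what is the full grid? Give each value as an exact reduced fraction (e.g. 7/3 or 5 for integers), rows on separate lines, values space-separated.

After step 1:
  19/3 5 5
  11/2 26/5 5
  19/4 3 13/4
  3 2 5/3
After step 2:
  101/18 323/60 5
  1307/240 237/50 369/80
  65/16 91/25 155/48
  13/4 29/12 83/36
After step 3:
  11837/2160 18661/3600 3599/720
  35747/7200 14293/3000 10549/2400
  9839/2400 10853/3000 24817/7200
  467/144 10451/3600 1145/432

Answer: 11837/2160 18661/3600 3599/720
35747/7200 14293/3000 10549/2400
9839/2400 10853/3000 24817/7200
467/144 10451/3600 1145/432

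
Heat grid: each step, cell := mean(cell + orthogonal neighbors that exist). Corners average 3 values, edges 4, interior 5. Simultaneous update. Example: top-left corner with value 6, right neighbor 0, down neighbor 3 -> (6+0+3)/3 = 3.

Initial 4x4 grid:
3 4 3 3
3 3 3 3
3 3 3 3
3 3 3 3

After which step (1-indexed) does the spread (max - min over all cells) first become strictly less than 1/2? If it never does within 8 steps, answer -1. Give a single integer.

Step 1: max=10/3, min=3, spread=1/3
  -> spread < 1/2 first at step 1
Step 2: max=391/120, min=3, spread=31/120
Step 3: max=3451/1080, min=3, spread=211/1080
Step 4: max=340843/108000, min=3, spread=16843/108000
Step 5: max=3054643/972000, min=27079/9000, spread=130111/972000
Step 6: max=91122367/29160000, min=1627159/540000, spread=3255781/29160000
Step 7: max=2724753691/874800000, min=1631107/540000, spread=82360351/874800000
Step 8: max=81483316891/26244000000, min=294106441/97200000, spread=2074577821/26244000000

Answer: 1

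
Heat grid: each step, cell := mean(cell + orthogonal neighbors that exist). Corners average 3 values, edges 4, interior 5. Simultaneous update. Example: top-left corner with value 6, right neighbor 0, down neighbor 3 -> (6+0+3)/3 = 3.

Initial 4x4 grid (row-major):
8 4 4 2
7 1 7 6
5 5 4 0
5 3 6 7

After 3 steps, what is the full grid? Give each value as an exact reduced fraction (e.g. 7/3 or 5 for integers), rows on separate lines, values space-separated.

Answer: 11273/2160 2123/450 1309/300 493/120
35783/7200 28523/6000 4287/1000 4981/1200
35303/7200 2699/600 26477/6000 15427/3600
5023/1080 33323/7200 32219/7200 9599/2160

Derivation:
After step 1:
  19/3 17/4 17/4 4
  21/4 24/5 22/5 15/4
  11/2 18/5 22/5 17/4
  13/3 19/4 5 13/3
After step 2:
  95/18 589/120 169/40 4
  1313/240 223/50 108/25 41/10
  1121/240 461/100 433/100 251/60
  175/36 1061/240 1109/240 163/36
After step 3:
  11273/2160 2123/450 1309/300 493/120
  35783/7200 28523/6000 4287/1000 4981/1200
  35303/7200 2699/600 26477/6000 15427/3600
  5023/1080 33323/7200 32219/7200 9599/2160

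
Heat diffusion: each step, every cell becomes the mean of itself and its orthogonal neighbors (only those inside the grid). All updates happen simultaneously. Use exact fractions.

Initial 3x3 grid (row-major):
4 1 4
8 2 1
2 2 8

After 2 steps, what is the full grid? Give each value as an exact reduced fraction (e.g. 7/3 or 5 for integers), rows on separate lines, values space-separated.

Answer: 133/36 713/240 17/6
227/60 84/25 733/240
23/6 419/120 131/36

Derivation:
After step 1:
  13/3 11/4 2
  4 14/5 15/4
  4 7/2 11/3
After step 2:
  133/36 713/240 17/6
  227/60 84/25 733/240
  23/6 419/120 131/36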